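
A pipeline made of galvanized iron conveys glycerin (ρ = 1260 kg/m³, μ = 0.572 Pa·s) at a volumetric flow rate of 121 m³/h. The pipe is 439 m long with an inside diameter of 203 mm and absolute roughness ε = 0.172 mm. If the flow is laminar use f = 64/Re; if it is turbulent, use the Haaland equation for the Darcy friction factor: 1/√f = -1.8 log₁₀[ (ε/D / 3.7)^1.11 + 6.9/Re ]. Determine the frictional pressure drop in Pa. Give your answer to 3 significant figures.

ΔP ≈ 202000 Pa

Q = 121 m³/h = 121/3600 = 0.03361 m³/s.
Cross-sectional area A = πD²/4 = π(0.203)²/4 = 0.03237 m²; mean velocity V = Q/A = 0.03361/0.03237 = 1.038 m/s.
Reynolds number Re = ρVD/μ = 1260 · 1.038 · 0.203 / 0.572 = 464.4.
Re < 2300 → laminar flow, so f = 64/Re = 64/464.4 = 0.1378 (the turbulent correlation is not needed).
Darcy-Weisbach: ΔP = f(L/D)(ρV²/2) = 0.1378·(439/0.203)·(1260·1.038²/2) = 0.1378·2163·679.4 = 2.025e+05 Pa.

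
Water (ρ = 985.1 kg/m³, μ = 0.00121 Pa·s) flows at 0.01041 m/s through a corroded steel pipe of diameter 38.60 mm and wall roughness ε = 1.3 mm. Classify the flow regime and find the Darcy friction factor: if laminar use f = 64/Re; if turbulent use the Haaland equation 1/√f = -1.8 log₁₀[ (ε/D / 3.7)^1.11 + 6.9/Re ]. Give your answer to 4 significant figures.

f ≈ 0.1956

Re = ρVD/μ = 985.1·0.01041·0.0386/0.00121 = 327.1.
Re < 2300 → laminar, so f = 64/Re = 0.1956 (roughness is irrelevant in laminar flow).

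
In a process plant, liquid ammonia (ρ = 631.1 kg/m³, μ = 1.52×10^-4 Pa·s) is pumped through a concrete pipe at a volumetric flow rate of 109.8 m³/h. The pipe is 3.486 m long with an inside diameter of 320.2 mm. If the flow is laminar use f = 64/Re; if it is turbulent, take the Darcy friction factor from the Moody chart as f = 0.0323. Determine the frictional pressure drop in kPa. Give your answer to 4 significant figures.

ΔP ≈ 0.01592 kPa

Q = 109.8 m³/h = 109.8/3600 = 0.0305 m³/s.
Cross-sectional area A = πD²/4 = π(0.3202)²/4 = 0.08053 m²; mean velocity V = Q/A = 0.0305/0.08053 = 0.3788 m/s.
Reynolds number Re = ρVD/μ = 631.1 · 0.3788 · 0.3202 / 0.000152 = 5.036e+05.
Re > 4000 → turbulent; use the Moody-chart value f = 0.0323.
Darcy-Weisbach: ΔP = f(L/D)(ρV²/2) = 0.0323·(3.486/0.3202)·(631.1·0.3788²/2) = 0.0323·10.89·45.27 = 15.92 Pa.
ΔP = 15.92 Pa = 0.01592 kPa.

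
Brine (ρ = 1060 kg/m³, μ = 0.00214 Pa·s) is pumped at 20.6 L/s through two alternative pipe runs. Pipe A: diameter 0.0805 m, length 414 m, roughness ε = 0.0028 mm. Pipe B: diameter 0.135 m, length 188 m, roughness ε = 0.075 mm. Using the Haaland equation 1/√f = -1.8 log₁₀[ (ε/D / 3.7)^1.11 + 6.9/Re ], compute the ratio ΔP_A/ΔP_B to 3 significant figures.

ΔP_A/ΔP_B ≈ 23.4

Pipe A: V = Q/A = 0.0206/0.00509 = 4.047 m/s; Re = 1.614e+05; ε/D = 3.48e-05; Haaland → f = 0.01636; ΔP_A = f(L/D)(ρV²/2) = 7.307e+05 Pa.
Pipe B: V = Q/A = 0.0206/0.01431 = 1.439 m/s; Re = 9.624e+04; ε/D = 0.000556; Haaland → f = 0.02039; ΔP_B = f(L/D)(ρV²/2) = 3.117e+04 Pa.
ΔP_A/ΔP_B = 7.307e+05/3.117e+04 = 23.4.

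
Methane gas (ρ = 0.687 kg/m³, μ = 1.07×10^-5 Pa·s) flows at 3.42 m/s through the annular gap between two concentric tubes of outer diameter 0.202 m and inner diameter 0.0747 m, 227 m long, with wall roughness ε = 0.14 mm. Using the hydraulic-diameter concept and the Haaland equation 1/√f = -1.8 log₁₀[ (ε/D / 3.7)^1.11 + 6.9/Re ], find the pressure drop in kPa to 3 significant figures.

ΔP ≈ 0.188 kPa

Hydraulic diameter D_h = 4A/P = D_o - D_i = 0.202 - 0.0747 = 0.1273 m.
Re = ρVD_h/μ = 0.687·3.42·0.1273/1.07e-05 = 2.795e+04.
ε/D_h = 0.00014/0.1273 = 0.0011; Haaland gives 1/√f = -1.8 log₁₀[0.000122+0.000247] = 6.18, so f = 0.02618.
ΔP = f(L/D_h)(ρV²/2) = 0.02618·227/0.1273·4.018 = 187.6 Pa.
ΔP = 0.188 kPa.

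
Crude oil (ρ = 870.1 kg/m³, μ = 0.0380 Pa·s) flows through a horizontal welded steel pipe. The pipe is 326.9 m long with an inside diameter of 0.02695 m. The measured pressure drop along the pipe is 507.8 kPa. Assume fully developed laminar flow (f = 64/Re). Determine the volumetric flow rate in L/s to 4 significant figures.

Q ≈ 0.5293 L/s

For laminar flow, f = 64/Re with Re = ρVD/μ, so Darcy-Weisbach reduces to ΔP = 32μLV/D². Solving for V: V = ΔP·D²/(32μL) = 5.078e+05·(0.02695)²/(32·0.038·326.9) = 0.9278 m/s.
Check: Re = ρVD/μ = 870.1·0.9278·0.02695/0.038 = 572.5 < 2300, so the laminar assumption holds.
Q = V·A = 0.9278·(π/4·0.02695²) = 0.0005293 m³/s = 0.5293 L/s.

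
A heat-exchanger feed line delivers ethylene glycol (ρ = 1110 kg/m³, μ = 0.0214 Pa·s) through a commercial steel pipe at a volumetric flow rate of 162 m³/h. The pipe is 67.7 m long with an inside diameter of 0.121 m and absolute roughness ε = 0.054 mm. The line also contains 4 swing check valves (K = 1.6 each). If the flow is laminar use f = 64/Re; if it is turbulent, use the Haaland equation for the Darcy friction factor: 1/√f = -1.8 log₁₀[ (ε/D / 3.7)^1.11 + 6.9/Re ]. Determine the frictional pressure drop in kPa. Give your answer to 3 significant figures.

Q = 162 m³/h = 162/3600 = 0.045 m³/s.
Cross-sectional area A = πD²/4 = π(0.121)²/4 = 0.0115 m²; mean velocity V = Q/A = 0.045/0.0115 = 3.913 m/s.
Reynolds number Re = ρVD/μ = 1110 · 3.913 · 0.121 / 0.0214 = 2.456e+04.
Re > 4000 → turbulent. Relative roughness ε/D = 5.4e-05/0.121 = 0.000446. Haaland: 1/√f = -1.8 log₁₀[(0.000446/3.7)^1.11 + 6.9/2.456e+04] = -1.8 log₁₀[4.47e-05 + 0.000281] = 6.277, so f = 0.02538.
Total minor-loss coefficient ΣK = 4·1.6 = 6.4.
ΔP = [f·L/D + ΣK]·(ρV²/2) = [0.02538·67.7/0.121 + 6.4]·(1110·3.913²/2) = [14.2 + 6.4]·8500 = 1.751e+05 Pa.
ΔP = 1.751e+05 Pa = 175 kPa.

ΔP ≈ 175 kPa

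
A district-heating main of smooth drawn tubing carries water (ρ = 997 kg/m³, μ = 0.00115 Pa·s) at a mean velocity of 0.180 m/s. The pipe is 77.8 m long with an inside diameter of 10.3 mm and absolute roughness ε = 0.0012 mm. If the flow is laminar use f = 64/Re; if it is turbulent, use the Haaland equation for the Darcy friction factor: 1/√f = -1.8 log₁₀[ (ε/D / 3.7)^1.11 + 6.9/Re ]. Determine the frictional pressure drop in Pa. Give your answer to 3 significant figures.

Reynolds number Re = ρVD/μ = 997 · 0.18 · 0.0103 / 0.00115 = 1607.
Re < 2300 → laminar flow, so f = 64/Re = 64/1607 = 0.03982 (the turbulent correlation is not needed).
Darcy-Weisbach: ΔP = f(L/D)(ρV²/2) = 0.03982·(77.8/0.0103)·(997·0.18²/2) = 0.03982·7553·16.15 = 4858 Pa.

ΔP ≈ 4860 Pa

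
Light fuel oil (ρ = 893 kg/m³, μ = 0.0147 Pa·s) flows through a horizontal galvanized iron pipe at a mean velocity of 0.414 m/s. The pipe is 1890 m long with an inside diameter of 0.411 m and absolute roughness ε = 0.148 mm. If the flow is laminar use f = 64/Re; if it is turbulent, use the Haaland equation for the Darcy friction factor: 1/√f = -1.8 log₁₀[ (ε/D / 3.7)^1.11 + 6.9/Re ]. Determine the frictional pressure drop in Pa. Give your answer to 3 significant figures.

ΔP ≈ 10900 Pa

Reynolds number Re = ρVD/μ = 893 · 0.414 · 0.411 / 0.0147 = 1.034e+04.
Re > 4000 → turbulent. Relative roughness ε/D = 0.000148/0.411 = 0.00036. Haaland: 1/√f = -1.8 log₁₀[(0.00036/3.7)^1.11 + 6.9/1.034e+04] = -1.8 log₁₀[3.52e-05 + 0.000668] = 5.676, so f = 0.03104.
Darcy-Weisbach: ΔP = f(L/D)(ρV²/2) = 0.03104·(1890/0.411)·(893·0.414²/2) = 0.03104·4599·76.53 = 1.092e+04 Pa.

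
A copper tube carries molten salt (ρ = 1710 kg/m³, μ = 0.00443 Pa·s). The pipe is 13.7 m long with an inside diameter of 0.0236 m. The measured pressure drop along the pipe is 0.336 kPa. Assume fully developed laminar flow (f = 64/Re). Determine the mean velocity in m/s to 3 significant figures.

For laminar flow, f = 64/Re with Re = ρVD/μ, so Darcy-Weisbach reduces to ΔP = 32μLV/D². Solving for V: V = ΔP·D²/(32μL) = 336·(0.0236)²/(32·0.00443·13.7) = 0.09636 m/s.
Check: Re = ρVD/μ = 1710·0.09636·0.0236/0.00443 = 877.8 < 2300, so the laminar assumption holds.

V ≈ 0.0964 m/s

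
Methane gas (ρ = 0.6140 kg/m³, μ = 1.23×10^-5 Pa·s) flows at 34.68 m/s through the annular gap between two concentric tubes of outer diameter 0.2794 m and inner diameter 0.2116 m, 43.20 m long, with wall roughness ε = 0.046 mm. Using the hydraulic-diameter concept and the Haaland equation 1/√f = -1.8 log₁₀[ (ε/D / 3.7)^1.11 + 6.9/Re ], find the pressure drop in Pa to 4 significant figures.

ΔP ≈ 4808 Pa

Hydraulic diameter D_h = 4A/P = D_o - D_i = 0.2794 - 0.2116 = 0.0678 m.
Re = ρVD_h/μ = 0.614·34.68·0.0678/1.23e-05 = 1.174e+05.
ε/D_h = 4.6e-05/0.0678 = 0.000678; Haaland gives 1/√f = -1.8 log₁₀[7.12e-05+5.88e-05] = 6.995, so f = 0.02044.
ΔP = f(L/D_h)(ρV²/2) = 0.02044·43.2/0.0678·369.2 = 4808 Pa.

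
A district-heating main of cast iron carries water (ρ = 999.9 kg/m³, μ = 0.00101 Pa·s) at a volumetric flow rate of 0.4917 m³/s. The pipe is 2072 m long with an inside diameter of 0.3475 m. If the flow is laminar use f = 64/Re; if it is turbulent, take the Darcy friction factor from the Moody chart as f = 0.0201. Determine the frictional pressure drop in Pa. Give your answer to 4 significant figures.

Cross-sectional area A = πD²/4 = π(0.3475)²/4 = 0.09484 m²; mean velocity V = Q/A = 0.4917/0.09484 = 5.184 m/s.
Reynolds number Re = ρVD/μ = 999.9 · 5.184 · 0.3475 / 0.00101 = 1.784e+06.
Re > 4000 → turbulent; use the Moody-chart value f = 0.0201.
Darcy-Weisbach: ΔP = f(L/D)(ρV²/2) = 0.0201·(2072/0.3475)·(999.9·5.184²/2) = 0.0201·5963·1.344e+04 = 1.61e+06 Pa.

ΔP ≈ 1610000 Pa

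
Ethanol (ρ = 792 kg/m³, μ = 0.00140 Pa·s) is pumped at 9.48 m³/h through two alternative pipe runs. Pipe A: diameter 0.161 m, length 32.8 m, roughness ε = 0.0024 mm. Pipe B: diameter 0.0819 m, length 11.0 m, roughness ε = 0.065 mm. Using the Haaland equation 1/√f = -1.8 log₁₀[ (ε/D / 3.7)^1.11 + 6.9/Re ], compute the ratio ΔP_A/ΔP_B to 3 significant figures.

Pipe A: V = Q/A = 0.002633/0.02036 = 0.1293 m/s; Re = 1.178e+04; ε/D = 1.49e-05; Haaland → f = 0.02955; ΔP_A = f(L/D)(ρV²/2) = 39.89 Pa.
Pipe B: V = Q/A = 0.002633/0.005268 = 0.4999 m/s; Re = 2.316e+04; ε/D = 0.000794; Haaland → f = 0.02643; ΔP_B = f(L/D)(ρV²/2) = 351.2 Pa.
ΔP_A/ΔP_B = 39.89/351.2 = 0.114.

ΔP_A/ΔP_B ≈ 0.114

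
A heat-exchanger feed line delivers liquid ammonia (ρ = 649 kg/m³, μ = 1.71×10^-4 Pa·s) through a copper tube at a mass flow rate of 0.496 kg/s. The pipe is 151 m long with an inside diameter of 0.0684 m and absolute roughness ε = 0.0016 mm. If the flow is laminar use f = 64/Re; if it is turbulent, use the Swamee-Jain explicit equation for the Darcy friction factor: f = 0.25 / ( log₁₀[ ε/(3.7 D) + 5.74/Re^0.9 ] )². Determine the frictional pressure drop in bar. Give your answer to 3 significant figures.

A = πD²/4 = π(0.0684)²/4 = 0.003675 m²; mean velocity V = ṁ/(ρA) = 0.496/(649 · 0.003675) = 0.208 m/s.
Reynolds number Re = ρVD/μ = 649 · 0.208 · 0.0684 / 0.000171 = 5.399e+04.
Re > 4000 → turbulent. Relative roughness ε/D = 1.6e-06/0.0684 = 2.34e-05. Swamee-Jain: f = 0.25/(log₁₀[2.34e-05/3.7 + 5.74/5.399e+04^0.9])² = 0.25/(log₁₀[6.32e-06 + 0.000316])² = 0.25/(-3.492)² = 0.02051.
Darcy-Weisbach: ΔP = f(L/D)(ρV²/2) = 0.02051·(151/0.0684)·(649·0.208²/2) = 0.02051·2208·14.04 = 635.5 Pa.
ΔP = 635.5 Pa = 0.00635 bar.

ΔP ≈ 0.00635 bar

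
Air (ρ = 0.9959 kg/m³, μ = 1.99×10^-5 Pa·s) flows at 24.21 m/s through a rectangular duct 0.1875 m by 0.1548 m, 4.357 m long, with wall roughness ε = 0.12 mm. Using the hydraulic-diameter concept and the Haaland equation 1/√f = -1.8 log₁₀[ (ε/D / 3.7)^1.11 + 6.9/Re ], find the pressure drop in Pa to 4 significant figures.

ΔP ≈ 147.1 Pa

Hydraulic diameter D_h = 4A/P = 4·(0.1875·0.1548)/(2·(0.1875+0.1548)) = 0.1161/0.6846 = 0.1696 m.
Re = ρVD_h/μ = 0.9959·24.21·0.1696/1.99e-05 = 2.055e+05.
ε/D_h = 0.00012/0.1696 = 0.000708; Haaland gives 1/√f = -1.8 log₁₀[7.46e-05+3.36e-05] = 7.139, so f = 0.01962.
ΔP = f(L/D_h)(ρV²/2) = 0.01962·4.357/0.1696·291.9 = 147.1 Pa.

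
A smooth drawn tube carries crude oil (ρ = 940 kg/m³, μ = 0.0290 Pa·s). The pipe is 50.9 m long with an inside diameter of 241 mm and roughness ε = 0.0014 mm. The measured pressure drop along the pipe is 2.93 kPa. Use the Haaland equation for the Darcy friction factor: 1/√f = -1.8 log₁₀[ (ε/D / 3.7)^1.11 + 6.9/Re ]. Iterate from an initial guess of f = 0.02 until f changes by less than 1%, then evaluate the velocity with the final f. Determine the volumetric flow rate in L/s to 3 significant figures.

Rearranging Darcy-Weisbach: V = √(2·ΔP·D/(f·L·ρ)). With ε/D = 1.4e-06/0.241 = 5.81e-06, iterate starting from f = 0.02:
  f = 0.02 → V = √(2·2930·0.241/(0.02·50.9·940)) = 1.215 m/s; Re = ρVD/μ = 9490; f → 0.03134
  f = 0.03134 → V = 0.9705 m/s; Re = 7581; f → 0.03338
  f = 0.03338 → V = 0.9403 m/s; Re = 7346; f → 0.03368
Converged (Δf/f < 1%). With the final f = 0.03368: V = √(2·2930·0.241/(0.03368·50.9·940)) = 0.9361 m/s.
Q = V·A = 0.9361·(π/4·0.241²) = 0.0427 m³/s = 42.7 L/s.

Q ≈ 42.7 L/s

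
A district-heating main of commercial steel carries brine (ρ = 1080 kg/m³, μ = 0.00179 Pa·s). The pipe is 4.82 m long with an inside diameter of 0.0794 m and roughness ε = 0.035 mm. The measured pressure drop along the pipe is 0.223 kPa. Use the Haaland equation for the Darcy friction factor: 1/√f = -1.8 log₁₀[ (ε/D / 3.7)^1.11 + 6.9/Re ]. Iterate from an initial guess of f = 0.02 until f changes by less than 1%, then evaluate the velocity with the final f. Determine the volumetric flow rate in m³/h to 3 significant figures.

Rearranging Darcy-Weisbach: V = √(2·ΔP·D/(f·L·ρ)). With ε/D = 3.5e-05/0.0794 = 0.000441, iterate starting from f = 0.02:
  f = 0.02 → V = √(2·223·0.0794/(0.02·4.82·1080)) = 0.5832 m/s; Re = ρVD/μ = 2.794e+04; f → 0.02468
  f = 0.02468 → V = 0.525 m/s; Re = 2.515e+04; f → 0.02524
  f = 0.02524 → V = 0.5192 m/s; Re = 2.487e+04; f → 0.0253
Converged (Δf/f < 1%). With the final f = 0.0253: V = √(2·223·0.0794/(0.0253·4.82·1080)) = 0.5185 m/s.
Q = V·A = 0.5185·(π/4·0.0794²) = 0.002568 m³/s = 9.24 m³/h.

Q ≈ 9.24 m³/h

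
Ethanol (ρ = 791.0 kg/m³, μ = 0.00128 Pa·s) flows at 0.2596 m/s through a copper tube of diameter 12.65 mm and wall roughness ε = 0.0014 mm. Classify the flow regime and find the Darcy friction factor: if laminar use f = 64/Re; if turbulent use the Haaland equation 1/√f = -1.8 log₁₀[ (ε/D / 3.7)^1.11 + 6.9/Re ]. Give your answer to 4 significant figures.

f ≈ 0.03154

Re = ρVD/μ = 791·0.2596·0.01265/0.00128 = 2029.
Re < 2300 → laminar, so f = 64/Re = 0.03154 (roughness is irrelevant in laminar flow).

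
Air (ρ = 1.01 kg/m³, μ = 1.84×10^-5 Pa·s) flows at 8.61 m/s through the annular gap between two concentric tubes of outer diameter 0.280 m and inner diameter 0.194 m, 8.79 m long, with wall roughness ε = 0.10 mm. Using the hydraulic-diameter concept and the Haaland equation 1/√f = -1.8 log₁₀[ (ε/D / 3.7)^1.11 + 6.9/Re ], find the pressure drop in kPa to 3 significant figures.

ΔP ≈ 0.0951 kPa

Hydraulic diameter D_h = 4A/P = D_o - D_i = 0.28 - 0.194 = 0.086 m.
Re = ρVD_h/μ = 1.01·8.61·0.086/1.84e-05 = 4.064e+04.
ε/D_h = 0.0001/0.086 = 0.00116; Haaland gives 1/√f = -1.8 log₁₀[0.000129+0.00017] = 6.343, so f = 0.02485.
ΔP = f(L/D_h)(ρV²/2) = 0.02485·8.79/0.086·37.44 = 95.09 Pa.
ΔP = 0.0951 kPa.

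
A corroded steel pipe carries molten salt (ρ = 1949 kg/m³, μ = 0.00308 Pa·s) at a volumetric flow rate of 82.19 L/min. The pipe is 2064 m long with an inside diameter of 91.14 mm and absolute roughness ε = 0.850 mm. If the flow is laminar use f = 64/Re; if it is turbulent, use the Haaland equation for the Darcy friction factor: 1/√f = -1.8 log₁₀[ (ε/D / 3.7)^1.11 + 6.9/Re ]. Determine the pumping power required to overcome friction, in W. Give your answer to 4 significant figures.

Q = 82.19 L/min = 82.19/60000 = 0.00137 m³/s.
Cross-sectional area A = πD²/4 = π(0.09114)²/4 = 0.006524 m²; mean velocity V = Q/A = 0.00137/0.006524 = 0.21 m/s.
Reynolds number Re = ρVD/μ = 1949 · 0.21 · 0.09114 / 0.00308 = 1.211e+04.
Re > 4000 → turbulent. Relative roughness ε/D = 0.00085/0.09114 = 0.00933. Haaland: 1/√f = -1.8 log₁₀[(0.00933/3.7)^1.11 + 6.9/1.211e+04] = -1.8 log₁₀[0.00131 + 0.00057] = 4.909, so f = 0.0415.
Darcy-Weisbach: ΔP = f(L/D)(ρV²/2) = 0.0415·(2064/0.09114)·(1949·0.21²/2) = 0.0415·2.265e+04·42.96 = 4.038e+04 Pa.
Pumping power P = QΔP = 0.00137·4.038e+04 = 55.316 W = 55.32 W.

P ≈ 55.32 W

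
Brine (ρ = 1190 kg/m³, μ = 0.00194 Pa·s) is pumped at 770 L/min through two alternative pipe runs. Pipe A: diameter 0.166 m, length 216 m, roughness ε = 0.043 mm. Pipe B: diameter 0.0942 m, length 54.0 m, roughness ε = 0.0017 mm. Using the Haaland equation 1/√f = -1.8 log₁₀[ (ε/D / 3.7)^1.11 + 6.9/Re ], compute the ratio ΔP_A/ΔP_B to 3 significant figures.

ΔP_A/ΔP_B ≈ 0.276

Pipe A: V = Q/A = 0.01283/0.02164 = 0.593 m/s; Re = 6.038e+04; ε/D = 0.000259; Haaland → f = 0.02074; ΔP_A = f(L/D)(ρV²/2) = 5645 Pa.
Pipe B: V = Q/A = 0.01283/0.006969 = 1.841 m/s; Re = 1.064e+05; ε/D = 1.8e-05; Haaland → f = 0.01767; ΔP_B = f(L/D)(ρV²/2) = 2.043e+04 Pa.
ΔP_A/ΔP_B = 5645/2.043e+04 = 0.276.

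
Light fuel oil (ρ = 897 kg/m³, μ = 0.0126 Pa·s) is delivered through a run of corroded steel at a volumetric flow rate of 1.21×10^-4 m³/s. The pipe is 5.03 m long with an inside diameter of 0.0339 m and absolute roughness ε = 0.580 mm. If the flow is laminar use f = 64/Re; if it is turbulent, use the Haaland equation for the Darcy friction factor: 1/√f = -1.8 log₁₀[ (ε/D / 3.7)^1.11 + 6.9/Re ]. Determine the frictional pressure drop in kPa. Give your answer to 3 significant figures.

ΔP ≈ 0.237 kPa

Cross-sectional area A = πD²/4 = π(0.0339)²/4 = 0.0009026 m²; mean velocity V = Q/A = 0.000121/0.0009026 = 0.1341 m/s.
Reynolds number Re = ρVD/μ = 897 · 0.1341 · 0.0339 / 0.0126 = 323.5.
Re < 2300 → laminar flow, so f = 64/Re = 64/323.5 = 0.1978 (the turbulent correlation is not needed).
Darcy-Weisbach: ΔP = f(L/D)(ρV²/2) = 0.1978·(5.03/0.0339)·(897·0.1341²/2) = 0.1978·148.4·8.06 = 236.6 Pa.
ΔP = 236.6 Pa = 0.237 kPa.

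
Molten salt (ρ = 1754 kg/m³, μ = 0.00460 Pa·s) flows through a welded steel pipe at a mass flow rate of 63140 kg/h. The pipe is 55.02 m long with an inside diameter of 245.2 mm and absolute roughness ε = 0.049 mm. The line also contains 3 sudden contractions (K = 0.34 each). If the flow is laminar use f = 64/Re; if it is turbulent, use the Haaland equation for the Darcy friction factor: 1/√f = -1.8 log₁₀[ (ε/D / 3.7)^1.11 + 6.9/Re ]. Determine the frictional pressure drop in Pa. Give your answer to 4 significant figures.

ṁ = 63140 kg/h = 63140/3600 = 17.54 kg/s.
A = πD²/4 = π(0.2452)²/4 = 0.04722 m²; mean velocity V = ṁ/(ρA) = 17.54/(1754 · 0.04722) = 0.2118 m/s.
Reynolds number Re = ρVD/μ = 1754 · 0.2118 · 0.2452 / 0.0046 = 1.98e+04.
Re > 4000 → turbulent. Relative roughness ε/D = 4.9e-05/0.2452 = 0.0002. Haaland: 1/√f = -1.8 log₁₀[(0.0002/3.7)^1.11 + 6.9/1.98e+04] = -1.8 log₁₀[1.83e-05 + 0.000349] = 6.184, so f = 0.02615.
Total minor-loss coefficient ΣK = 3·0.34 = 1.02.
ΔP = [f·L/D + ΣK]·(ρV²/2) = [0.02615·55.02/0.2452 + 1.02]·(1754·0.2118²/2) = [5.868 + 1.02]·39.33 = 270.9 Pa.

ΔP ≈ 270.9 Pa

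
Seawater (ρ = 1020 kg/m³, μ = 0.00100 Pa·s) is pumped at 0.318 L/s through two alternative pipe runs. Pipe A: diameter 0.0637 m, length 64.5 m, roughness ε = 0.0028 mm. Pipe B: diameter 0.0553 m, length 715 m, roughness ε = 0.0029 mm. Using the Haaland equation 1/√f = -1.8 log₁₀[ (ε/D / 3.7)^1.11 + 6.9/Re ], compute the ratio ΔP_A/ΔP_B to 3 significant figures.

ΔP_A/ΔP_B ≈ 0.0463

Pipe A: V = Q/A = 0.000318/0.003187 = 0.09978 m/s; Re = 6483; ε/D = 4.4e-05; Haaland → f = 0.03495; ΔP_A = f(L/D)(ρV²/2) = 179.7 Pa.
Pipe B: V = Q/A = 0.000318/0.002402 = 0.1324 m/s; Re = 7468; ε/D = 5.24e-05; Haaland → f = 0.03356; ΔP_B = f(L/D)(ρV²/2) = 3880 Pa.
ΔP_A/ΔP_B = 179.7/3880 = 0.0463.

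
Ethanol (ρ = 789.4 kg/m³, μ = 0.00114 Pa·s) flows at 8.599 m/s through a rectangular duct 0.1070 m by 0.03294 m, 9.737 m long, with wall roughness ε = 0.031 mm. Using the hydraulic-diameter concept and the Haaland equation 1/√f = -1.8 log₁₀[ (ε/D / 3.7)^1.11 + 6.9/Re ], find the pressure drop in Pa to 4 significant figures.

ΔP ≈ 105600 Pa

Hydraulic diameter D_h = 4A/P = 4·(0.107·0.03294)/(2·(0.107+0.03294)) = 0.0141/0.2799 = 0.05037 m.
Re = ρVD_h/μ = 789.4·8.599·0.05037/0.00114 = 2.999e+05.
ε/D_h = 3.1e-05/0.05037 = 0.000615; Haaland gives 1/√f = -1.8 log₁₀[6.39e-05+2.3e-05] = 7.31, so f = 0.01871.
ΔP = f(L/D_h)(ρV²/2) = 0.01871·9.737/0.05037·2.919e+04 = 1.056e+05 Pa.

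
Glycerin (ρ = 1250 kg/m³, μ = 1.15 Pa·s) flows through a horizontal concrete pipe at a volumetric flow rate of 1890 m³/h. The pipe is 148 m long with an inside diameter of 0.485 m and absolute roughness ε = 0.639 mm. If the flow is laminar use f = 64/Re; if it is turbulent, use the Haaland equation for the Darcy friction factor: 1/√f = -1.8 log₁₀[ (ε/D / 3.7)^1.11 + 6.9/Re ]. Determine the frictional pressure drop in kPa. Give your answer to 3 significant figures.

ΔP ≈ 65.8 kPa

Q = 1890 m³/h = 1890/3600 = 0.525 m³/s.
Cross-sectional area A = πD²/4 = π(0.485)²/4 = 0.1847 m²; mean velocity V = Q/A = 0.525/0.1847 = 2.842 m/s.
Reynolds number Re = ρVD/μ = 1250 · 2.842 · 0.485 / 1.15 = 1498.
Re < 2300 → laminar flow, so f = 64/Re = 64/1498 = 0.04272 (the turbulent correlation is not needed).
Darcy-Weisbach: ΔP = f(L/D)(ρV²/2) = 0.04272·(148/0.485)·(1250·2.842²/2) = 0.04272·305.2·5047 = 6.58e+04 Pa.
ΔP = 6.58e+04 Pa = 65.8 kPa.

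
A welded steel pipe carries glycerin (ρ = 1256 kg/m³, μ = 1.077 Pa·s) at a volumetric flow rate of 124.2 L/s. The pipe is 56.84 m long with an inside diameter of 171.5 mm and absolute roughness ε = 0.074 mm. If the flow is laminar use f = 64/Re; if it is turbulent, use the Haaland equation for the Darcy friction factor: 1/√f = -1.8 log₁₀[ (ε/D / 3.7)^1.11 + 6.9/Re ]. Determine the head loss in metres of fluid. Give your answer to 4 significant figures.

Q = 124.2 L/s = 124.2/1000 = 0.1242 m³/s.
Cross-sectional area A = πD²/4 = π(0.1715)²/4 = 0.0231 m²; mean velocity V = Q/A = 0.1242/0.0231 = 5.377 m/s.
Reynolds number Re = ρVD/μ = 1256 · 5.377 · 0.1715 / 1.08 = 1075.
Re < 2300 → laminar flow, so f = 64/Re = 64/1075 = 0.05952 (the turbulent correlation is not needed).
Darcy-Weisbach: ΔP = f(L/D)(ρV²/2) = 0.05952·(56.84/0.1715)·(1256·5.377²/2) = 0.05952·331.4·1.815e+04 = 3.581e+05 Pa.
Head loss h_f = ΔP/(ρg) = 3.581e+05/(1256·9.81) = 29.06 m.

h_f ≈ 29.06 m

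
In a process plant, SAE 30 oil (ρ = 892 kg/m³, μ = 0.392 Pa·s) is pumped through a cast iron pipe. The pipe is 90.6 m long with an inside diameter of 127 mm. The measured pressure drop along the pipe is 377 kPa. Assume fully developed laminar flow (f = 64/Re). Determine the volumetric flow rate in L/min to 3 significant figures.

For laminar flow, f = 64/Re with Re = ρVD/μ, so Darcy-Weisbach reduces to ΔP = 32μLV/D². Solving for V: V = ΔP·D²/(32μL) = 3.77e+05·(0.127)²/(32·0.392·90.6) = 5.35 m/s.
Check: Re = ρVD/μ = 892·5.35·0.127/0.392 = 1546 < 2300, so the laminar assumption holds.
Q = V·A = 5.35·(π/4·0.127²) = 0.06778 m³/s = 4070 L/min.

Q ≈ 4070 L/min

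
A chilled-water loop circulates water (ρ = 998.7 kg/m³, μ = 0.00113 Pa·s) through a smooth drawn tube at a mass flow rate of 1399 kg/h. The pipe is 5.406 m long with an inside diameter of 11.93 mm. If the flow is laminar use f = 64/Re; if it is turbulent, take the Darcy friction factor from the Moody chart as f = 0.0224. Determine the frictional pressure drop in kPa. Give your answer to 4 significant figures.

ΔP ≈ 61.42 kPa

ṁ = 1399 kg/h = 1399/3600 = 0.3886 kg/s.
A = πD²/4 = π(0.01193)²/4 = 0.0001118 m²; mean velocity V = ṁ/(ρA) = 0.3886/(998.7 · 0.0001118) = 3.481 m/s.
Reynolds number Re = ρVD/μ = 998.7 · 3.481 · 0.01193 / 0.00113 = 3.67e+04.
Re > 4000 → turbulent; use the Moody-chart value f = 0.0224.
Darcy-Weisbach: ΔP = f(L/D)(ρV²/2) = 0.0224·(5.406/0.01193)·(998.7·3.481²/2) = 0.0224·453.1·6051 = 6.142e+04 Pa.
ΔP = 6.142e+04 Pa = 61.42 kPa.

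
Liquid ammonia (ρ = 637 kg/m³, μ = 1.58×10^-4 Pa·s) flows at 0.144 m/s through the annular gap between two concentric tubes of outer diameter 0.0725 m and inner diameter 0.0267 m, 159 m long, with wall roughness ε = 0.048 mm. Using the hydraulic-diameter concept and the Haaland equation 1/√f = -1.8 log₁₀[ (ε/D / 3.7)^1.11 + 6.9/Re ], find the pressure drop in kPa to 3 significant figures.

ΔP ≈ 0.603 kPa

Hydraulic diameter D_h = 4A/P = D_o - D_i = 0.0725 - 0.0267 = 0.0458 m.
Re = ρVD_h/μ = 637·0.144·0.0458/0.000158 = 2.659e+04.
ε/D_h = 4.8e-05/0.0458 = 0.00105; Haaland gives 1/√f = -1.8 log₁₀[0.000115+0.00026] = 6.167, so f = 0.02629.
ΔP = f(L/D_h)(ρV²/2) = 0.02629·159/0.0458·6.604 = 602.8 Pa.
ΔP = 0.603 kPa.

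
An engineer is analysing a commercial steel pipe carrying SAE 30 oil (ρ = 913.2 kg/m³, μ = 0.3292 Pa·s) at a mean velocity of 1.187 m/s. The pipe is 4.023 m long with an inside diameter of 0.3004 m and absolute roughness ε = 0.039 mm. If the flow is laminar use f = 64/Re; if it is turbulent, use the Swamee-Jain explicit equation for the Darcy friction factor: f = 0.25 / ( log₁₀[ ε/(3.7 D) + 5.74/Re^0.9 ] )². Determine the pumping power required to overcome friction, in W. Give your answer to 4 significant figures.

Reynolds number Re = ρVD/μ = 913.2 · 1.187 · 0.3004 / 0.329 = 989.1.
Re < 2300 → laminar flow, so f = 64/Re = 64/989.1 = 0.0647 (the turbulent correlation is not needed).
Darcy-Weisbach: ΔP = f(L/D)(ρV²/2) = 0.0647·(4.023/0.3004)·(913.2·1.187²/2) = 0.0647·13.39·643.3 = 557.5 Pa.
Q = V·A = 1.187·0.07087 = 0.08413 m³/s.
Pumping power P = QΔP = 0.08413·557.5 = 46.898 W = 46.90 W.

P ≈ 46.90 W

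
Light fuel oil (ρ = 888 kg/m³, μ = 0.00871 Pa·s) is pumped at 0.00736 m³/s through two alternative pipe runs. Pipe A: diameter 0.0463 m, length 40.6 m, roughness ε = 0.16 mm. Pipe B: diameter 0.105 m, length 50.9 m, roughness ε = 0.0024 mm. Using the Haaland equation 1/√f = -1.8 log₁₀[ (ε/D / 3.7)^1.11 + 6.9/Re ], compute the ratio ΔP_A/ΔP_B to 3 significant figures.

Pipe A: V = Q/A = 0.00736/0.001684 = 4.371 m/s; Re = 2.063e+04; ε/D = 0.00346; Haaland → f = 0.03182; ΔP_A = f(L/D)(ρV²/2) = 2.367e+05 Pa.
Pipe B: V = Q/A = 0.00736/0.008659 = 0.85 m/s; Re = 9099; ε/D = 2.29e-05; Haaland → f = 0.03172; ΔP_B = f(L/D)(ρV²/2) = 4933 Pa.
ΔP_A/ΔP_B = 2.367e+05/4933 = 48.0.

ΔP_A/ΔP_B ≈ 48.0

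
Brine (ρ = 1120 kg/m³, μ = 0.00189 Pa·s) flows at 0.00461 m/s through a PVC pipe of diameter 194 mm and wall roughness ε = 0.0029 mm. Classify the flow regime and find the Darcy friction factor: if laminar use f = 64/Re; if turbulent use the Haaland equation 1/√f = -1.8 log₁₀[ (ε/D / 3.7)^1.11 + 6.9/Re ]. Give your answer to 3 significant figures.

f ≈ 0.121

Re = ρVD/μ = 1120·0.00461·0.194/0.00189 = 530.
Re < 2300 → laminar, so f = 64/Re = 0.1208 (roughness is irrelevant in laminar flow).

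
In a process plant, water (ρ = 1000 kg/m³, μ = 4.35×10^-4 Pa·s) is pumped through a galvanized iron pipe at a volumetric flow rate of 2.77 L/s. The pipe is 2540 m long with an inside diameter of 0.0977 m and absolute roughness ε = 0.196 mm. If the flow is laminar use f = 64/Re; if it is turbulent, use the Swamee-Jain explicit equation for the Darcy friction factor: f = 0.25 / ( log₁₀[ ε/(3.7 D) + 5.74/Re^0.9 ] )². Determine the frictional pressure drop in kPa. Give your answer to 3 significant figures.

ΔP ≈ 45.5 kPa

Q = 2.77 L/s = 2.77/1000 = 0.00277 m³/s.
Cross-sectional area A = πD²/4 = π(0.0977)²/4 = 0.007497 m²; mean velocity V = Q/A = 0.00277/0.007497 = 0.3695 m/s.
Reynolds number Re = ρVD/μ = 1000 · 0.3695 · 0.0977 / 0.000435 = 8.299e+04.
Re > 4000 → turbulent. Relative roughness ε/D = 0.000196/0.0977 = 0.00201. Swamee-Jain: f = 0.25/(log₁₀[0.00201/3.7 + 5.74/8.299e+04^0.9])² = 0.25/(log₁₀[0.000542 + 0.000215])² = 0.25/(-3.121)² = 0.02567.
Darcy-Weisbach: ΔP = f(L/D)(ρV²/2) = 0.02567·(2540/0.0977)·(1000·0.3695²/2) = 0.02567·2.6e+04·68.26 = 4.555e+04 Pa.
ΔP = 4.555e+04 Pa = 45.5 kPa.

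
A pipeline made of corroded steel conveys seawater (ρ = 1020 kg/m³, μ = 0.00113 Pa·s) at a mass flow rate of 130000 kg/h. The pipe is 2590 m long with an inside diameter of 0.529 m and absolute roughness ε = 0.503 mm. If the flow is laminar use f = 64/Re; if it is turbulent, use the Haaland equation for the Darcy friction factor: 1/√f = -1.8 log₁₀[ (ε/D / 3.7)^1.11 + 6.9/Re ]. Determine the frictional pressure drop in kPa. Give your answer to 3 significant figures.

ṁ = 130000 kg/h = 130000/3600 = 36.11 kg/s.
A = πD²/4 = π(0.529)²/4 = 0.2198 m²; mean velocity V = ṁ/(ρA) = 36.11/(1020 · 0.2198) = 0.1611 m/s.
Reynolds number Re = ρVD/μ = 1020 · 0.1611 · 0.529 / 0.00113 = 7.692e+04.
Re > 4000 → turbulent. Relative roughness ε/D = 0.000503/0.529 = 0.000951. Haaland: 1/√f = -1.8 log₁₀[(0.000951/3.7)^1.11 + 6.9/7.692e+04] = -1.8 log₁₀[0.000104 + 8.97e-05] = 6.685, so f = 0.02238.
Darcy-Weisbach: ΔP = f(L/D)(ρV²/2) = 0.02238·(2590/0.529)·(1020·0.1611²/2) = 0.02238·4896·13.23 = 1450 Pa.
ΔP = 1450 Pa = 1.45 kPa.

ΔP ≈ 1.45 kPa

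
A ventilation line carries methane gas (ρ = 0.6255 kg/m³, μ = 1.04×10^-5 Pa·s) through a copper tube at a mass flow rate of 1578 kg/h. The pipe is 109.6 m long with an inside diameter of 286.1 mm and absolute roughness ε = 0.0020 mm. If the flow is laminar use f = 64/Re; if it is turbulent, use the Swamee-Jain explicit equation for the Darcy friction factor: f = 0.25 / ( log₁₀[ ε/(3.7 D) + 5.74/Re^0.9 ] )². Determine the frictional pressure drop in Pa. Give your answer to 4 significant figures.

ṁ = 1578 kg/h = 1578/3600 = 0.4383 kg/s.
A = πD²/4 = π(0.2861)²/4 = 0.06429 m²; mean velocity V = ṁ/(ρA) = 0.4383/(0.6255 · 0.06429) = 10.9 m/s.
Reynolds number Re = ρVD/μ = 0.6255 · 10.9 · 0.2861 / 1.04e-05 = 1.876e+05.
Re > 4000 → turbulent. Relative roughness ε/D = 2e-06/0.2861 = 6.99e-06. Swamee-Jain: f = 0.25/(log₁₀[6.99e-06/3.7 + 5.74/1.876e+05^0.9])² = 0.25/(log₁₀[1.89e-06 + 0.000103])² = 0.25/(-3.979)² = 0.01579.
Darcy-Weisbach: ΔP = f(L/D)(ρV²/2) = 0.01579·(109.6/0.2861)·(0.6255·10.9²/2) = 0.01579·383.1·37.16 = 224.8 Pa.

ΔP ≈ 224.8 Pa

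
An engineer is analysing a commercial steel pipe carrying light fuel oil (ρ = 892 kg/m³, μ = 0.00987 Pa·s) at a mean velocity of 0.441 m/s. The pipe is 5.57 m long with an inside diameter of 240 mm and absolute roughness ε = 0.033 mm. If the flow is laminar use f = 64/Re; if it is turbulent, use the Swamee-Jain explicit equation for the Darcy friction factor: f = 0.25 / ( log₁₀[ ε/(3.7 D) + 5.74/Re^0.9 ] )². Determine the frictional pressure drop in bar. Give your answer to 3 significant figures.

ΔP ≈ 6.36×10^-4 bar

Reynolds number Re = ρVD/μ = 892 · 0.441 · 0.24 / 0.00987 = 9565.
Re > 4000 → turbulent. Relative roughness ε/D = 3.3e-05/0.24 = 0.000138. Swamee-Jain: f = 0.25/(log₁₀[0.000138/3.7 + 5.74/9565^0.9])² = 0.25/(log₁₀[3.72e-05 + 0.0015])² = 0.25/(-2.813)² = 0.03159.
Darcy-Weisbach: ΔP = f(L/D)(ρV²/2) = 0.03159·(5.57/0.24)·(892·0.441²/2) = 0.03159·23.21·86.74 = 63.6 Pa.
ΔP = 63.6 Pa = 6.36×10^-4 bar.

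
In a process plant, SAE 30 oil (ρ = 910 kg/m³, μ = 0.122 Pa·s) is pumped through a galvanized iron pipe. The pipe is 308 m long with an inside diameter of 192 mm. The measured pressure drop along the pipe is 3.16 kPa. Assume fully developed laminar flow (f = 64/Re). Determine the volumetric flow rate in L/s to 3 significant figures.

For laminar flow, f = 64/Re with Re = ρVD/μ, so Darcy-Weisbach reduces to ΔP = 32μLV/D². Solving for V: V = ΔP·D²/(32μL) = 3160·(0.192)²/(32·0.122·308) = 0.09688 m/s.
Check: Re = ρVD/μ = 910·0.09688·0.192/0.122 = 138.7 < 2300, so the laminar assumption holds.
Q = V·A = 0.09688·(π/4·0.192²) = 0.002805 m³/s = 2.80 L/s.

Q ≈ 2.80 L/s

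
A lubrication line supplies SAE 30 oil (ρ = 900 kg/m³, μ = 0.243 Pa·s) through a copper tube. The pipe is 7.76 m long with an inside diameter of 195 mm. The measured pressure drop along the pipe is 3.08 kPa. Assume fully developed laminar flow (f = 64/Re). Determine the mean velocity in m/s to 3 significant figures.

V ≈ 1.94 m/s

For laminar flow, f = 64/Re with Re = ρVD/μ, so Darcy-Weisbach reduces to ΔP = 32μLV/D². Solving for V: V = ΔP·D²/(32μL) = 3080·(0.195)²/(32·0.243·7.76) = 1.941 m/s.
Check: Re = ρVD/μ = 900·1.941·0.195/0.243 = 1402 < 2300, so the laminar assumption holds.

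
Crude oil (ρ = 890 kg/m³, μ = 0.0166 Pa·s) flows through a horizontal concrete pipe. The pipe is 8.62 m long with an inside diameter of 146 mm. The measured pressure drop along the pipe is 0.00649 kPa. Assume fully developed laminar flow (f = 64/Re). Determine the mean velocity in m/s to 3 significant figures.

V ≈ 0.0302 m/s

For laminar flow, f = 64/Re with Re = ρVD/μ, so Darcy-Weisbach reduces to ΔP = 32μLV/D². Solving for V: V = ΔP·D²/(32μL) = 6.49·(0.146)²/(32·0.0166·8.62) = 0.03021 m/s.
Check: Re = ρVD/μ = 890·0.03021·0.146/0.0166 = 236.5 < 2300, so the laminar assumption holds.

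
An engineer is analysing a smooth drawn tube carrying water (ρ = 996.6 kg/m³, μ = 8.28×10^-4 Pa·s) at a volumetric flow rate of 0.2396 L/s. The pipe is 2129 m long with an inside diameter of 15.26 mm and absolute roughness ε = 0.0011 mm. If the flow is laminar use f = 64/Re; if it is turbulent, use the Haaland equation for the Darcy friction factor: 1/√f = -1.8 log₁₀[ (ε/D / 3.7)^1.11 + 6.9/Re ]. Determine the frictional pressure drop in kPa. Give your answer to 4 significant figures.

ΔP ≈ 2949 kPa

Q = 0.2396 L/s = 0.2396/1000 = 0.0002396 m³/s.
Cross-sectional area A = πD²/4 = π(0.01526)²/4 = 0.0001829 m²; mean velocity V = Q/A = 0.0002396/0.0001829 = 1.31 m/s.
Reynolds number Re = ρVD/μ = 996.6 · 1.31 · 0.01526 / 0.000828 = 2.406e+04.
Re > 4000 → turbulent. Relative roughness ε/D = 1.1e-06/0.01526 = 7.21e-05. Haaland: 1/√f = -1.8 log₁₀[(7.21e-05/3.7)^1.11 + 6.9/2.406e+04] = -1.8 log₁₀[5.91e-06 + 0.000287] = 6.361, so f = 0.02472.
Darcy-Weisbach: ΔP = f(L/D)(ρV²/2) = 0.02472·(2129/0.01526)·(996.6·1.31²/2) = 0.02472·1.395e+05·855.2 = 2.949e+06 Pa.
ΔP = 2.949e+06 Pa = 2949 kPa.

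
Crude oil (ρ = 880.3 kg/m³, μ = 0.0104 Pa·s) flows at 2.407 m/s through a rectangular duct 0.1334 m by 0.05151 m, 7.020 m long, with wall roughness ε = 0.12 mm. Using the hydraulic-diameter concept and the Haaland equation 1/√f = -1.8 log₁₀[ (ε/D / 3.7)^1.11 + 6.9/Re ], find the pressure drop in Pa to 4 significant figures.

ΔP ≈ 7294 Pa

Hydraulic diameter D_h = 4A/P = 4·(0.1334·0.05151)/(2·(0.1334+0.05151)) = 0.02749/0.3698 = 0.07432 m.
Re = ρVD_h/μ = 880.3·2.407·0.07432/0.0104 = 1.514e+04.
ε/D_h = 0.00012/0.07432 = 0.00161; Haaland gives 1/√f = -1.8 log₁₀[0.000186+0.000456] = 5.746, so f = 0.03028.
ΔP = f(L/D_h)(ρV²/2) = 0.03028·7.02/0.07432·2550 = 7294 Pa.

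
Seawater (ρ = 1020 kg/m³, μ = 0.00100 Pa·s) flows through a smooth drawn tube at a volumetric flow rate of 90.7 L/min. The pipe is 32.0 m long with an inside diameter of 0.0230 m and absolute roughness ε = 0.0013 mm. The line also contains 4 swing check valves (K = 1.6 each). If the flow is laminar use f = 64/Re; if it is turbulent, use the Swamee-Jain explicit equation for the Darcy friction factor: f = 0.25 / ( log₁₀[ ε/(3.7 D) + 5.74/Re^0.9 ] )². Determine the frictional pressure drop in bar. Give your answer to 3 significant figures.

Q = 90.7 L/min = 90.7/60000 = 0.001512 m³/s.
Cross-sectional area A = πD²/4 = π(0.023)²/4 = 0.0004155 m²; mean velocity V = Q/A = 0.001512/0.0004155 = 3.638 m/s.
Reynolds number Re = ρVD/μ = 1020 · 3.638 · 0.023 / 0.001 = 8.536e+04.
Re > 4000 → turbulent. Relative roughness ε/D = 1.3e-06/0.023 = 5.65e-05. Swamee-Jain: f = 0.25/(log₁₀[5.65e-05/3.7 + 5.74/8.536e+04^0.9])² = 0.25/(log₁₀[1.53e-05 + 0.000209])² = 0.25/(-3.649)² = 0.01878.
Total minor-loss coefficient ΣK = 4·1.6 = 6.4.
ΔP = [f·L/D + ΣK]·(ρV²/2) = [0.01878·32/0.023 + 6.4]·(1020·3.638²/2) = [26.13 + 6.4]·6751 = 2.196e+05 Pa.
ΔP = 2.196e+05 Pa = 2.20 bar.

ΔP ≈ 2.20 bar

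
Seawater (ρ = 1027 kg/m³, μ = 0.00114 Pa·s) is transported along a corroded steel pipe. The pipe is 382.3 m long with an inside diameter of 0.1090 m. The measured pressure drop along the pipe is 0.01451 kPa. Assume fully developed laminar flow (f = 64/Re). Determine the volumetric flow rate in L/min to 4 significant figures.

Q ≈ 6.921 L/min

For laminar flow, f = 64/Re with Re = ρVD/μ, so Darcy-Weisbach reduces to ΔP = 32μLV/D². Solving for V: V = ΔP·D²/(32μL) = 14.51·(0.109)²/(32·0.00114·382.3) = 0.01236 m/s.
Check: Re = ρVD/μ = 1027·0.01236·0.109/0.00114 = 1214 < 2300, so the laminar assumption holds.
Q = V·A = 0.01236·(π/4·0.109²) = 0.0001153 m³/s = 6.921 L/min.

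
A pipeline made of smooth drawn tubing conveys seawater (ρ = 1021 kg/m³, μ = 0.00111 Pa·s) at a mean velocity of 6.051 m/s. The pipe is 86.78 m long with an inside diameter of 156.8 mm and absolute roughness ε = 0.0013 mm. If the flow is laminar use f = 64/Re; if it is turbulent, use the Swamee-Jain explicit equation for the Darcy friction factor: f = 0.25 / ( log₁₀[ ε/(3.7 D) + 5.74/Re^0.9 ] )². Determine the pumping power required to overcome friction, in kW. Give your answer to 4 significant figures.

Reynolds number Re = ρVD/μ = 1021 · 6.051 · 0.1568 / 0.00111 = 8.727e+05.
Re > 4000 → turbulent. Relative roughness ε/D = 1.3e-06/0.1568 = 8.29e-06. Swamee-Jain: f = 0.25/(log₁₀[8.29e-06/3.7 + 5.74/8.727e+05^0.9])² = 0.25/(log₁₀[2.24e-06 + 2.58e-05])² = 0.25/(-4.552)² = 0.01207.
Darcy-Weisbach: ΔP = f(L/D)(ρV²/2) = 0.01207·(86.78/0.1568)·(1021·6.051²/2) = 0.01207·553.4·1.869e+04 = 1.248e+05 Pa.
Q = V·A = 6.051·0.01931 = 0.1168 m³/s.
Pumping power P = QΔP = 0.1168·1.248e+05 = 14585 W = 14.59 kW.

P ≈ 14.59 kW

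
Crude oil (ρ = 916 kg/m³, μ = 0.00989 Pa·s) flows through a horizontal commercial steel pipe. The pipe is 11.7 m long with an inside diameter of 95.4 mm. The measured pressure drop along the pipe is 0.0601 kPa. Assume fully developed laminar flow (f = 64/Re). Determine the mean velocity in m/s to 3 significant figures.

V ≈ 0.148 m/s

For laminar flow, f = 64/Re with Re = ρVD/μ, so Darcy-Weisbach reduces to ΔP = 32μLV/D². Solving for V: V = ΔP·D²/(32μL) = 60.1·(0.0954)²/(32·0.00989·11.7) = 0.1477 m/s.
Check: Re = ρVD/μ = 916·0.1477·0.0954/0.00989 = 1305 < 2300, so the laminar assumption holds.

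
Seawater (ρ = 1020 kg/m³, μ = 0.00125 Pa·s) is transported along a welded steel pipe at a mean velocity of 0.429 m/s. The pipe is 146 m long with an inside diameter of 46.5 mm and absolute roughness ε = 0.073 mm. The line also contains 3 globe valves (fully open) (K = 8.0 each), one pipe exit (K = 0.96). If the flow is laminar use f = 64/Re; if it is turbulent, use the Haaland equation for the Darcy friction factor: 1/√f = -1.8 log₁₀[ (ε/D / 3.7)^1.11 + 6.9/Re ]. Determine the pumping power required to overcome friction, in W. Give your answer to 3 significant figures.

Reynolds number Re = ρVD/μ = 1020 · 0.429 · 0.0465 / 0.00125 = 1.628e+04.
Re > 4000 → turbulent. Relative roughness ε/D = 7.3e-05/0.0465 = 0.00157. Haaland: 1/√f = -1.8 log₁₀[(0.00157/3.7)^1.11 + 6.9/1.628e+04] = -1.8 log₁₀[0.000181 + 0.000424] = 5.794, so f = 0.02979.
Total minor-loss coefficient ΣK = 3·8 + 1·0.96 = 25.
ΔP = [f·L/D + ΣK]·(ρV²/2) = [0.02979·146/0.0465 + 25]·(1020·0.429²/2) = [93.54 + 25]·93.86 = 1.112e+04 Pa.
Q = V·A = 0.429·0.001698 = 0.0007285 m³/s.
Pumping power P = QΔP = 0.0007285·1.112e+04 = 8.103 W = 8.10 W.

P ≈ 8.10 W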